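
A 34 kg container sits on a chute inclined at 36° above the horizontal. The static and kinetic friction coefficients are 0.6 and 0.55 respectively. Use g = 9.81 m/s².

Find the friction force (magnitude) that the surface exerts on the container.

f ≈ 148 N (up the incline)

Normal force: N = m g cos θ = 34 × 9.81 × cos 36° = 269.8 N.
For equilibrium along the incline, friction must balance the weight component: f = m g sin θ = 196 N up the slope.
The static-friction ceiling is μ_s N = 0.6 × 269.8 = 161.9 N.
|196| exceeds 161.9 N, so the container slips down-slope; friction is kinetic, f = μ_k N = 0.55×269.8 = 148 N.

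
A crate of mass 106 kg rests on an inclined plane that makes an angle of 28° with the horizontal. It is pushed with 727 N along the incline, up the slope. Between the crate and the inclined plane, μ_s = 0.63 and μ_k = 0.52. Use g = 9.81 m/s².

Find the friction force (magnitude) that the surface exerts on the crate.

f ≈ 239 N (down the incline)

The normal reaction is N = m g cos θ = 918.1 N.
The friction needed for equilibrium is m g sin θ − P = 488.2 − 727 = -238.8 N, measured positive up-slope.
The static-friction ceiling is μ_s N = 0.63 × 918.1 = 578.4 N.
Since |-238.8| ≤ 578.4 N, no slip — friction simply equals what equilibrium demands.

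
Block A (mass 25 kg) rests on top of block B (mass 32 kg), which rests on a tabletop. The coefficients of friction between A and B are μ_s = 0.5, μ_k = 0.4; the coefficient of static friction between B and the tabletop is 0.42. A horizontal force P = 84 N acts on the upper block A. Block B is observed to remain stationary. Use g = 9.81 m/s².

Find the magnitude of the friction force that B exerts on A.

f ≈ 84 N

Normal force at the A–B interface: N₁ = m_A g = 245.2 N.
So the A–B interface can sustain at most μ_s N₁ = 122.6 N of static friction.
P = 84 N is within that limit, so A and B move together (both at rest); the A–B friction is simply f₁ = P = 84 N.
By Newton's third law B feels 84 N forward from A. With B stationary, the floor's static friction on B balances it: f₂ = 84 N (well within μ_s(m_A+m_B)g = 234.9 N).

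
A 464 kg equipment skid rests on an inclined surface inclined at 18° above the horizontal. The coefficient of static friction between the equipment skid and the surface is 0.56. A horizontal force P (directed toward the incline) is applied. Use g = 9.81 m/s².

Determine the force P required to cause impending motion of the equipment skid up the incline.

P ≈ 4920 N

At impending motion up the slope, friction acts down-slope at its limit: f = μ_s N.
Perpendicular to the incline: N = m g cos θ + P sin θ.
Along the incline: P cos θ = m g sin θ + μ_s N = m g sin θ + μ_s (m g cos θ + P sin θ).
Solving, P (cos θ − μ_s sin θ) = m g (sin θ + μ_s cos θ), so P = 464×9.81×(sin 18° + 0.56 cos 18°)/(cos 18° − 0.56 sin 18°) = 4550×0.8416/0.778 = 4920 N.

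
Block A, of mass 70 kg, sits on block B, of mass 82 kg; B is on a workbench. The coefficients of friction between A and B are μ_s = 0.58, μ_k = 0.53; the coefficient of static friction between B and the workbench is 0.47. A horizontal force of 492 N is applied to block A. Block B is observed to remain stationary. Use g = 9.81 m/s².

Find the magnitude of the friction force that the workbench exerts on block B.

The normal force B exerts on A is simply A's weight, N₁ = 686.7 N.
Maximum static friction on A from B: μ_s N₁ = 0.58×686.7 = 398.3 N.
P = 492 N exceeds that limit, so A slips over B and the interface friction becomes kinetic: f₁ = μ_k N₁ = 0.53×686.7 = 364 N.
B experiences an equal 364 N forward from A (third law). B is in equilibrium, so the floor supplies f₂ = 364 N of static friction (limit μ_s(m_A+m_B)g = 700.8 N, not exceeded).

f ≈ 364 N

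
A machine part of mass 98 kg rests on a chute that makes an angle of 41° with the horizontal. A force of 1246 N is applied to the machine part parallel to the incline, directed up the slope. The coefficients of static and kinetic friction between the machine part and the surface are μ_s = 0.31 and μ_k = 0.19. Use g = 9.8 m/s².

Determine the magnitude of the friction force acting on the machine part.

Perpendicular to the surface, N = m g cos θ = 98·9.8·cos 41° = 724.8 N.
The friction needed for equilibrium is m g sin θ − P = 630.1 − 1246 = -615.9 N, measured positive up-slope.
Static friction can supply at most μ_s N = 224.7 N.
Since |-615.9| > 224.7 N, static friction cannot hold it; the machine part slides up the incline and kinetic friction applies: f = μ_k N = 0.19 × 724.8 = 138 N.

f ≈ 138 N (down the incline)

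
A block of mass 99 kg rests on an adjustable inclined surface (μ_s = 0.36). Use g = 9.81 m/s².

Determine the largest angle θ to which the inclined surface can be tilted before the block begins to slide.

At the slip threshold, m g sin θ = μ_s · m g cos θ, so tan θ = μ_s.
θ_max = arctan(0.36) = 19.8°.

θ_max ≈ 19.8°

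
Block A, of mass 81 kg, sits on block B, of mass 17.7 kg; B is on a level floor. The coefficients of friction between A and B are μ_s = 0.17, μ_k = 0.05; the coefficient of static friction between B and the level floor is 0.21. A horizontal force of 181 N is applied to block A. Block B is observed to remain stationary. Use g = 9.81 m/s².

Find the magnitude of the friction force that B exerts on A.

f ≈ 39.7 N

Between the blocks, N₁ = m_A g = 794.6 N.
So the A–B interface can sustain at most μ_s N₁ = 135.1 N of static friction.
Since P = 181 N > 135.1 N, A slides on B; the A–B friction is kinetic: f₁ = μ_k N₁ = 0.05×794.6 = 39.7 N.
B experiences an equal 39.7 N forward from A (third law). B is in equilibrium, so the floor supplies f₂ = 39.7 N of static friction (limit μ_s(m_A+m_B)g = 203.3 N, not exceeded).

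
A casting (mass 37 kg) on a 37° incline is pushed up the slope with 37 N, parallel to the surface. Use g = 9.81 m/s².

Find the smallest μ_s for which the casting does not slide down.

μ_s,min ≈ 0.626

N = m g cos θ = 289.9 N.
Friction must make up the shortfall along the incline: f = m g sin θ − P = 218.4 − 37 = 181.4 N.
At the threshold f = μ_s N, so μ_s,min = 181.4/289.9 = 0.626.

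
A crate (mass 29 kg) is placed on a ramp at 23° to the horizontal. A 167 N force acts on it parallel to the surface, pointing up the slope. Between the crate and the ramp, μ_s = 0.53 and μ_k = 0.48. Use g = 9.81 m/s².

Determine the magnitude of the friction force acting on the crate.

The normal reaction is N = m g cos θ = 261.9 N.
Parallel to the incline, ΣF = 0 gives f = m g sin θ − P = 111.2 − 167 = -55.84 N (up-slope positive).
The static-friction ceiling is μ_s N = 0.53 × 261.9 = 138.8 N.
Since |-55.84| ≤ 138.8 N, static friction is sufficient; f equals the required value, not μ_s N.

f ≈ 55.8 N (down the incline)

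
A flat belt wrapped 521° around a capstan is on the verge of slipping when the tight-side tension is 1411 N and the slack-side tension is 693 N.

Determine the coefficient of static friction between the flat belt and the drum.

μ ≈ 0.0782

T₂/T₁ = e^{μβ} → μ = ln(T₂/T₁)/β.
β = 521° = 9.093 rad.
μ = ln(1411/693)/9.093 = ln(2.036)/9.093 = 0.0782.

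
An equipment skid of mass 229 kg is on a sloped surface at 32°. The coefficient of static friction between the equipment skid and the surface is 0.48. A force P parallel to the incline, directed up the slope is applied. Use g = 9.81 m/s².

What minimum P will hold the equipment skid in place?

P_min ≈ 276 N

The equipment skid tends to slide down (tan θ > μ_s), so at the point of impending slip friction acts up-slope at its limit: f = μ_s N.
P is parallel to the surface, so N = m g cos θ = 1910 N.
Along the incline: P + μ_s N = m g sin θ, so P = 1190 − 0.48×1910 = 276 N.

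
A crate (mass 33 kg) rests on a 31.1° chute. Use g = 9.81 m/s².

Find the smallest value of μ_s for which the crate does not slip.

μ_s,min ≈ 0.603

At the slip threshold m g sin θ = μ_s m g cos θ, so μ_s,min = tan θ.
μ_s,min = tan 31.1° = 0.603.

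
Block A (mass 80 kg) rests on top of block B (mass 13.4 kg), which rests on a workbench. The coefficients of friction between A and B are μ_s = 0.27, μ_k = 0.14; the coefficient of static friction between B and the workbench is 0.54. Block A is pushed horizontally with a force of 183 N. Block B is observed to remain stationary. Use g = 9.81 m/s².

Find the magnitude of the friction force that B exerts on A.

The normal force B exerts on A is simply A's weight, N₁ = 784.8 N.
So the A–B interface can sustain at most μ_s N₁ = 211.9 N of static friction.
Since P = 183 N ≤ 211.9 N, A does not slip on B; friction on A equals P = 183 N.
B experiences an equal 183 N forward from A (third law). B is in equilibrium, so the floor supplies f₂ = 183 N of static friction (limit μ_s(m_A+m_B)g = 494.8 N, not exceeded).

f ≈ 183 N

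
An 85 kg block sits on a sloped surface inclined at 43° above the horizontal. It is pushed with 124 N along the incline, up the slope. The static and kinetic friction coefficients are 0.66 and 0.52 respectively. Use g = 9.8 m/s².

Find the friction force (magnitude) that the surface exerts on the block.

f ≈ 317 N (up the incline)

Perpendicular to the surface, N = m g cos θ = 85·9.8·cos 43° = 609.2 N.
The friction needed for equilibrium is m g sin θ − P = 568.1 − 124 = 444.1 N, measured positive up-slope.
Static friction can supply at most μ_s N = 402.1 N.
|444.1| exceeds 402.1 N, so the block slips down-slope; friction is kinetic, f = μ_k N = 0.52×609.2 = 317 N.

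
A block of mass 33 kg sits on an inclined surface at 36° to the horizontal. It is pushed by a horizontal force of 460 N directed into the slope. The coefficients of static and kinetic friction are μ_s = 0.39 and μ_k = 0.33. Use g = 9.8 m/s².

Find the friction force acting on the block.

The horizontal push has a component P sin θ into the surface, so N = m g cos θ + P sin θ = 261.6 + 270.4 = 532 N.
Along the incline, the net driving force (taking up-slope positive) is P cos θ − m g sin θ = 372.1 − 190.1 = 182.1 N, so equilibrium requires friction f = -182.1 N (down-slope).
The limit of static friction is μ_s N = 207.5 N.
|f_req| = 182.1 ≤ 207.5 N → the block is in equilibrium; friction equals the required value.

f ≈ 182 N (down the incline)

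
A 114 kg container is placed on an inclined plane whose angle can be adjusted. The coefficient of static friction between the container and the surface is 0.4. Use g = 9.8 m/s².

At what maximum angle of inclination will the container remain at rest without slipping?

At the slip threshold, m g sin θ = μ_s · m g cos θ, so tan θ = μ_s.
θ_max = arctan(0.4) = 21.8°.

θ_max ≈ 21.8°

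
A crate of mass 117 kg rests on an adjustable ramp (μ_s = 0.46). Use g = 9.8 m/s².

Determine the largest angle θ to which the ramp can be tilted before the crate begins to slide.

At the slip threshold, m g sin θ = μ_s · m g cos θ, so tan θ = μ_s.
θ_max = arctan(0.46) = 24.7°.

θ_max ≈ 24.7°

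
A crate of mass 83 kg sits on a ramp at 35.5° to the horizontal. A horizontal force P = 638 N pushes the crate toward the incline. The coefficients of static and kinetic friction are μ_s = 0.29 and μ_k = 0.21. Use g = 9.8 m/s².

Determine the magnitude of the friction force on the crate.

Resolve perpendicular to the incline: N = m g cos θ + P sin θ = 83×9.8×cos 35.5° + 638×sin 35.5° = 1033 N.
Parallel to the incline: P cos θ − m g sin θ = 519.4 − 472.3 = 47.06 N; the friction needed to balance this is 47.06 N acting down the slope.
Maximum static friction: μ_s N = 0.29 × 1033 = 299.5 N.
|f_req| = 47.06 ≤ 299.5 N → the crate is in equilibrium; friction equals the required value.

f ≈ 47.1 N (down the incline)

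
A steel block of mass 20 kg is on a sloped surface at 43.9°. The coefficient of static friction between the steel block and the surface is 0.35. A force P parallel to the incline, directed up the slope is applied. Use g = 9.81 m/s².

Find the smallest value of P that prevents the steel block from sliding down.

P_min ≈ 86.6 N

The steel block tends to slide down (tan θ > μ_s), so at the point of impending slip friction acts up-slope at its limit: f = μ_s N.
P is parallel to the surface, so N = m g cos θ = 141 N.
Along the incline: P + μ_s N = m g sin θ, so P = 136 − 0.35×141 = 86.6 N.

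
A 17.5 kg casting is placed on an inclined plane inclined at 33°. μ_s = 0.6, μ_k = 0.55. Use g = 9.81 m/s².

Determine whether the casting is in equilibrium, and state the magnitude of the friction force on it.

N = m g cos θ = 144 N.
Down-slope weight component: m g sin θ = 93.5 N.
μ_s N = 86.4 N.
93.5 > 86.4 N, so it slides; kinetic friction f = μ_k N = 0.55×144 = 79.2 N.

f ≈ 79.2 N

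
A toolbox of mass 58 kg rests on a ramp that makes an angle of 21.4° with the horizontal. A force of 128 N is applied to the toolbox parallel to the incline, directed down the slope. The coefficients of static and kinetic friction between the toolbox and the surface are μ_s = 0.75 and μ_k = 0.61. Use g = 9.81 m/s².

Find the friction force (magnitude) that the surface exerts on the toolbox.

f ≈ 336 N (up the incline)

The normal reaction is N = m g cos θ = 529.8 N.
Parallel to the incline, ΣF = 0 gives f = m g sin θ + P = 207.6 + 128 = 335.6 N (up-slope positive).
The static-friction ceiling is μ_s N = 0.75 × 529.8 = 397.3 N.
Since |335.6| ≤ 397.3 N, static friction is sufficient; f equals the required value, not μ_s N.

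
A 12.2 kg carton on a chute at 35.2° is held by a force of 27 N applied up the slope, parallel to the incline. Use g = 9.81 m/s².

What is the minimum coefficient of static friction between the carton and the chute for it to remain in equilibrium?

μ_s,min ≈ 0.429

N = m g cos θ = 97.8 N.
Friction must make up the shortfall along the incline: f = m g sin θ − P = 68.99 − 27 = 41.99 N.
At the threshold f = μ_s N, so μ_s,min = 41.99/97.8 = 0.429.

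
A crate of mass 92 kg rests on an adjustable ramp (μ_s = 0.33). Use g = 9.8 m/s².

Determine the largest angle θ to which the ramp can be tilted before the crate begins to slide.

θ_max ≈ 18.3°

At the slip threshold, m g sin θ = μ_s · m g cos θ, so tan θ = μ_s.
θ_max = arctan(0.33) = 18.3°.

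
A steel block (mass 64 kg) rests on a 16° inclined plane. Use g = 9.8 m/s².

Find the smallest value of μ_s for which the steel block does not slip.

At the slip threshold m g sin θ = μ_s m g cos θ, so μ_s,min = tan θ.
μ_s,min = tan 16° = 0.287.

μ_s,min ≈ 0.287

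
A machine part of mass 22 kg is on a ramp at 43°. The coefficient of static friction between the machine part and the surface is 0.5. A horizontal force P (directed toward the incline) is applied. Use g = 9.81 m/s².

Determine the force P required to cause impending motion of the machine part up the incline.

At impending motion up the slope, friction acts down-slope at its limit: f = μ_s N.
Perpendicular to the incline: N = m g cos θ + P sin θ.
Along the incline: P cos θ = m g sin θ + μ_s N = m g sin θ + μ_s (m g cos θ + P sin θ).
Solving, P (cos θ − μ_s sin θ) = m g (sin θ + μ_s cos θ), so P = 22×9.81×(sin 43° + 0.5 cos 43°)/(cos 43° − 0.5 sin 43°) = 216×1.048/0.3904 = 579 N.

P ≈ 579 N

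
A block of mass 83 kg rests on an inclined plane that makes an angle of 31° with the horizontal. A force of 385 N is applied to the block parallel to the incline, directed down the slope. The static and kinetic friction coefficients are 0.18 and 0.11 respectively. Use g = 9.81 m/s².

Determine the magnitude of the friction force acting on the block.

f ≈ 76.8 N (up the incline)

Perpendicular to the surface, N = m g cos θ = 83·9.81·cos 31° = 697.9 N.
The friction needed for equilibrium is m g sin θ + P = 419.4 + 385 = 804.4 N, measured positive up-slope.
Maximum static friction available: μ_s N = 0.18 × 697.9 = 125.6 N.
Since |804.4| > 125.6 N, static friction cannot hold it; the block slides down the incline and kinetic friction applies: f = μ_k N = 0.11 × 697.9 = 76.8 N.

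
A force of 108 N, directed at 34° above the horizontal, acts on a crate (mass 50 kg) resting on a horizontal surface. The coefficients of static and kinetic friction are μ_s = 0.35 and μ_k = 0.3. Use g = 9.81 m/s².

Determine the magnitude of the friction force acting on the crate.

f ≈ 89.5 N

The vertical component of P reduces the normal force: N = m g − P sin α = 490.5 − 60.39 = 430.1 N.
For equilibrium, f = P cos α = 108×cos 34° = 89.54 N.
The static-friction limit is μ_s N = 150.5 N.
89.54 ≤ 150.5 N → static; friction equals the required 89.5 N.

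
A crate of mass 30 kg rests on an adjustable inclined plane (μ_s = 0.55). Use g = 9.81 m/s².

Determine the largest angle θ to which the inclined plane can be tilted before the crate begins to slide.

θ_max ≈ 28.8°

At the slip threshold, m g sin θ = μ_s · m g cos θ, so tan θ = μ_s.
θ_max = arctan(0.55) = 28.8°.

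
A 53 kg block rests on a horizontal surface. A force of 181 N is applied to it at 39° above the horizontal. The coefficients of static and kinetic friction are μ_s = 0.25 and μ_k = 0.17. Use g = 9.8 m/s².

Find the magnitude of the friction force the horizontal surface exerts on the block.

f ≈ 68.9 N

The vertical component of P reduces the normal force: N = m g − P sin α = 519.4 − 113.9 = 405.5 N.
The horizontal driving force is P cos α = 140.7 N, so equilibrium needs friction f = 140.7 N.
The static-friction limit is μ_s N = 101.4 N.
The required friction exceeds μ_s N, so the block moves and f = μ_k N = 68.9 N.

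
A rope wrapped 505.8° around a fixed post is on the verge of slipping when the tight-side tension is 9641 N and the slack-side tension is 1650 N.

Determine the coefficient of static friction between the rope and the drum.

T₂/T₁ = e^{μβ} → μ = ln(T₂/T₁)/β.
β = 505.8° = 8.828 rad.
μ = ln(9641/1650)/8.828 = ln(5.843)/8.828 = 0.2.

μ ≈ 0.2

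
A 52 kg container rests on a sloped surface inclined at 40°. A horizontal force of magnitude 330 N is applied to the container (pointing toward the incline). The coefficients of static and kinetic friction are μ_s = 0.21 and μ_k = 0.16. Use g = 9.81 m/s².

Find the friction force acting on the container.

Normal direction: N = m g cos θ + P sin θ = 602.9 N.
Parallel to the incline: P cos θ − m g sin θ = 252.8 − 327.9 = -75.1 N; the friction needed to balance this is 75.1 N acting up the slope.
Maximum static friction: μ_s N = 0.21 × 602.9 = 126.6 N.
|f_req| = 75.1 ≤ 126.6 N → the container is in equilibrium; friction equals the required value.

f ≈ 75.1 N (up the incline)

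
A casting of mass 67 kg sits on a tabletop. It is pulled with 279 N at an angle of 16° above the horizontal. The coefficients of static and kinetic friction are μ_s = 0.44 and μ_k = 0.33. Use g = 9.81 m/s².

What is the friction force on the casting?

f ≈ 192 N

The vertical component of P reduces the normal force: N = m g − P sin α = 657.3 − 76.9 = 580.4 N.
The horizontal driving force is P cos α = 268.2 N, so equilibrium needs friction f = 268.2 N.
μ_s N = 0.44 × 580.4 = 255.4 N.
268.2 > 255.4 N → the casting slides; f = μ_k N = 0.33×580.4 = 192 N.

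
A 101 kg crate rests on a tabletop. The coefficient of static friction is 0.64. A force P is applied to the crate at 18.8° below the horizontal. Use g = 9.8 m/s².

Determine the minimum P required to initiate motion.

N = m g + P sin α (the push presses the crate into the tabletop).
At impending slip, P cos α = μ_s N = μ_s (m g + P sin α).
Solving: P (cos α − μ_s sin α) = μ_s m g → P = 0.64×990/(cos 18.8° − 0.64 sin 18.8°) = 633/0.7404 = 856 N.

P ≈ 856 N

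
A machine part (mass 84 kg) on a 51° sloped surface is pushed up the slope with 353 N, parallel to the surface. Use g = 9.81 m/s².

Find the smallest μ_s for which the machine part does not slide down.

μ_s,min ≈ 0.554

N = m g cos θ = 518.6 N.
Friction must make up the shortfall along the incline: f = m g sin θ − P = 640.4 − 353 = 287.4 N.
At the threshold f = μ_s N, so μ_s,min = 287.4/518.6 = 0.554.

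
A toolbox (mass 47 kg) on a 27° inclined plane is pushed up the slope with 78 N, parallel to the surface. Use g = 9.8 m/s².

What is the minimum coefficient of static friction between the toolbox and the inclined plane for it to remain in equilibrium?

N = m g cos θ = 410.4 N.
Friction must make up the shortfall along the incline: f = m g sin θ − P = 209.1 − 78 = 131.1 N.
At the threshold f = μ_s N, so μ_s,min = 131.1/410.4 = 0.319.

μ_s,min ≈ 0.319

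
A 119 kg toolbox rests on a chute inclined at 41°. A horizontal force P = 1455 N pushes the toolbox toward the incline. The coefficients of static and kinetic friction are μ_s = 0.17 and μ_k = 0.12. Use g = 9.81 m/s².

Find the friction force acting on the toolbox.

The horizontal push has a component P sin θ into the surface, so N = m g cos θ + P sin θ = 881 + 954.6 = 1836 N.
Parallel to the incline: P cos θ − m g sin θ = 1098 − 765.9 = 332.2 N; the friction needed to balance this is 332.2 N acting down the slope.
Maximum static friction: μ_s N = 0.17 × 1836 = 312.1 N.
The required 332.2 N exceeds the static limit, so the toolbox slides up-slope and f = μ_k N = 0.12×1836 = 220 N.

f ≈ 220 N (down the incline)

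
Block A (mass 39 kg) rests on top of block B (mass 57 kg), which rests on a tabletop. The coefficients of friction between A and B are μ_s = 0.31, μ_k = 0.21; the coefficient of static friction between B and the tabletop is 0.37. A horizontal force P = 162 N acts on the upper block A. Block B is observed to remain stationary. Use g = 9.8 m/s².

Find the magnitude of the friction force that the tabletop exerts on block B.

f ≈ 80.3 N

Normal force at the A–B interface: N₁ = m_A g = 382.2 N.
Maximum static friction on A from B: μ_s N₁ = 0.31×382.2 = 118.5 N.
Since P = 162 N > 118.5 N, A slides on B; the A–B friction is kinetic: f₁ = μ_k N₁ = 0.21×382.2 = 80.3 N.
By Newton's third law B feels 80.3 N forward from A. With B stationary, the floor's static friction on B balances it: f₂ = 80.3 N (well within μ_s(m_A+m_B)g = 348.1 N).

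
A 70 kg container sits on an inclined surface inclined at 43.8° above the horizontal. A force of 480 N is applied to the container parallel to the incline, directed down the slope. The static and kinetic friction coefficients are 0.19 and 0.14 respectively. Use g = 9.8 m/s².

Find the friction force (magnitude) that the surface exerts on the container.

f ≈ 69.3 N (up the incline)

The normal reaction is N = m g cos θ = 495.1 N.
Parallel to the incline, ΣF = 0 gives f = m g sin θ + P = 474.8 + 480 = 954.8 N (up-slope positive).
The static-friction ceiling is μ_s N = 0.19 × 495.1 = 94.07 N.
|954.8| exceeds 94.07 N, so the container slips down-slope; friction is kinetic, f = μ_k N = 0.14×495.1 = 69.3 N.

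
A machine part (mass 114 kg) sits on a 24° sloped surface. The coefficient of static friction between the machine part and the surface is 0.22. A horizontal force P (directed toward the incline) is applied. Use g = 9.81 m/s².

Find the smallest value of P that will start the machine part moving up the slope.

P ≈ 825 N

At impending motion up the slope, friction acts down-slope at its limit: f = μ_s N.
Perpendicular to the incline: N = m g cos θ + P sin θ.
Along the incline: P cos θ = m g sin θ + μ_s N = m g sin θ + μ_s (m g cos θ + P sin θ).
Solving, P (cos θ − μ_s sin θ) = m g (sin θ + μ_s cos θ), so P = 114×9.81×(sin 24° + 0.22 cos 24°)/(cos 24° − 0.22 sin 24°) = 1120×0.6077/0.8241 = 825 N.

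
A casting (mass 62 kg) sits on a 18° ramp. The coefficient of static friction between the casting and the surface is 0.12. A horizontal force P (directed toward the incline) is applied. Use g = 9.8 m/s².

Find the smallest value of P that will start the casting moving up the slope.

At impending motion up the slope, friction acts down-slope at its limit: f = μ_s N.
Perpendicular to the incline: N = m g cos θ + P sin θ.
Along the incline: P cos θ = m g sin θ + μ_s N = m g sin θ + μ_s (m g cos θ + P sin θ).
Solving, P (cos θ − μ_s sin θ) = m g (sin θ + μ_s cos θ), so P = 62×9.8×(sin 18° + 0.12 cos 18°)/(cos 18° − 0.12 sin 18°) = 608×0.4231/0.914 = 281 N.

P ≈ 281 N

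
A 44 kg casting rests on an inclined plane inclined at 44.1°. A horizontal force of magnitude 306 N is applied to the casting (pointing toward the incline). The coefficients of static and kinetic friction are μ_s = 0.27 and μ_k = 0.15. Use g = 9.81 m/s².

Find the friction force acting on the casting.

Normal direction: N = m g cos θ + P sin θ = 522.9 N.
Parallel to the incline: P cos θ − m g sin θ = 219.7 − 300.4 = -80.64 N; the friction needed to balance this is 80.64 N acting up the slope.
The limit of static friction is μ_s N = 141.2 N.
Since 80.64 N is within the 141.2 N limit, the casting stays put and friction is exactly 80.6 N.

f ≈ 80.6 N (up the incline)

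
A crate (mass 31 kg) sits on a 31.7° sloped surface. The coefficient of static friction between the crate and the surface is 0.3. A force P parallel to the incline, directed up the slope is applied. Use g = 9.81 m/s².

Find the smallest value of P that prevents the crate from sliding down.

P_min ≈ 82.2 N

The crate tends to slide down (tan θ > μ_s), so at the point of impending slip friction acts up-slope at its limit: f = μ_s N.
P is parallel to the surface, so N = m g cos θ = 259 N.
Along the incline: P + μ_s N = m g sin θ, so P = 160 − 0.3×259 = 82.2 N.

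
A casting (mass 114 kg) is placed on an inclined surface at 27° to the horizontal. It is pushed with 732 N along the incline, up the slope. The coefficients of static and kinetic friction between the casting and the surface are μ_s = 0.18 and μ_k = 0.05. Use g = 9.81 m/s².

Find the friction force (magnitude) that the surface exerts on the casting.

Perpendicular to the surface, N = m g cos θ = 114·9.81·cos 27° = 996.4 N.
Parallel to the incline, ΣF = 0 gives f = m g sin θ − P = 507.7 − 732 = -224.3 N (up-slope positive).
The static-friction ceiling is μ_s N = 0.18 × 996.4 = 179.4 N.
Since |-224.3| > 179.4 N, static friction cannot hold it; the casting slides up the incline and kinetic friction applies: f = μ_k N = 0.05 × 996.4 = 49.8 N.

f ≈ 49.8 N (down the incline)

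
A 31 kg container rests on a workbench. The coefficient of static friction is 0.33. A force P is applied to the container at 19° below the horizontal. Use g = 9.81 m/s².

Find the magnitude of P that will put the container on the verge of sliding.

P ≈ 120 N

N = m g + P sin α (the push presses the container into the workbench).
At impending slip, P cos α = μ_s N = μ_s (m g + P sin α).
Solving: P (cos α − μ_s sin α) = μ_s m g → P = 0.33×304/(cos 19° − 0.33 sin 19°) = 100/0.8381 = 120 N.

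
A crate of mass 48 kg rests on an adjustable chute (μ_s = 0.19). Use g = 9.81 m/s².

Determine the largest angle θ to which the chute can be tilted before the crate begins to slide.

At the slip threshold, m g sin θ = μ_s · m g cos θ, so tan θ = μ_s.
θ_max = arctan(0.19) = 10.8°.

θ_max ≈ 10.8°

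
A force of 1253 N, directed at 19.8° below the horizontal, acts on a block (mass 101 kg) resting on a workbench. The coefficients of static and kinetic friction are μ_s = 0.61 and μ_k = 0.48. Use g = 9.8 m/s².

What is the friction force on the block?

The vertical component of P adds to the normal force: N = m g + P sin α = 989.8 + 424.4 = 1414 N.
For equilibrium, f = P cos α = 1253×cos 19.8° = 1179 N.
μ_s N = 0.61 × 1414 = 862.7 N.
The required friction exceeds μ_s N, so the block moves and f = μ_k N = 679 N.

f ≈ 679 N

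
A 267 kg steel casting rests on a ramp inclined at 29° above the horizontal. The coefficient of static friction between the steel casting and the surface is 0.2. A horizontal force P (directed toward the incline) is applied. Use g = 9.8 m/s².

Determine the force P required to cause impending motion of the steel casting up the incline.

P ≈ 2220 N

At impending motion up the slope, friction acts down-slope at its limit: f = μ_s N.
Perpendicular to the incline: N = m g cos θ + P sin θ.
Along the incline: P cos θ = m g sin θ + μ_s N = m g sin θ + μ_s (m g cos θ + P sin θ).
Solving, P (cos θ − μ_s sin θ) = m g (sin θ + μ_s cos θ), so P = 267×9.8×(sin 29° + 0.2 cos 29°)/(cos 29° − 0.2 sin 29°) = 2620×0.6597/0.7777 = 2220 N.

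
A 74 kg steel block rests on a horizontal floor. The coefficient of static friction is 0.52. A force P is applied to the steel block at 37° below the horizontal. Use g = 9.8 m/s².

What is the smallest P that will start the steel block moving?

N = m g + P sin α (the push presses the steel block into the horizontal floor).
At impending slip, P cos α = μ_s N = μ_s (m g + P sin α).
Solving: P (cos α − μ_s sin α) = μ_s m g → P = 0.52×725/(cos 37° − 0.52 sin 37°) = 377/0.4857 = 776 N.

P ≈ 776 N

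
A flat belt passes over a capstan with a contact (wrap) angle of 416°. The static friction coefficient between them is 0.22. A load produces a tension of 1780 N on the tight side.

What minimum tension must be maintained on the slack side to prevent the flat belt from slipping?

T_min ≈ 360 N

Capstan equation at impending slip: T_tight/T_slack = e^{μβ}.
β = 416° = 7.261 rad; e^{μβ} = e^{0.22×7.261} = 4.94.
T_slack = T_tight / e^{μβ} = 1780 / 4.94 = 360 N.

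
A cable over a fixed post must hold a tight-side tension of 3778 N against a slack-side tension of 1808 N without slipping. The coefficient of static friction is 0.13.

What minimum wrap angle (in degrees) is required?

β_min ≈ 325°

T₂/T₁ = e^{μβ} → β = ln(T₂/T₁)/μ.
β = ln(3778/1808)/0.13 = 0.737/0.13 = 5.669 rad.
In degrees: β = 5.669 × 180/π = 325°.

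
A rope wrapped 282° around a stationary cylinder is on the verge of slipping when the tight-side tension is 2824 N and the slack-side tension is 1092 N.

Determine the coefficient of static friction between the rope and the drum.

μ ≈ 0.193

T₂/T₁ = e^{μβ} → μ = ln(T₂/T₁)/β.
β = 282° = 4.922 rad.
μ = ln(2824/1092)/4.922 = ln(2.586)/4.922 = 0.193.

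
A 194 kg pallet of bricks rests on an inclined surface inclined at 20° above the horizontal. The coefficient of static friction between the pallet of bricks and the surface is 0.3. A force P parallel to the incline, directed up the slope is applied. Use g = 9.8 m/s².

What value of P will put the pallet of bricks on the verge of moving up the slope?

At impending motion up the slope, friction acts down-slope at its limit: f = μ_s N.
P is parallel to the surface, so N = m g cos θ = 1790 N.
Along the incline: P = m g sin θ + μ_s N = 650 + 0.3×1790 = 1190 N.

P ≈ 1190 N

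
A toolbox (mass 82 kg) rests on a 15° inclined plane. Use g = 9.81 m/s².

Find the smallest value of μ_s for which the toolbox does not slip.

μ_s,min ≈ 0.268

At the slip threshold m g sin θ = μ_s m g cos θ, so μ_s,min = tan θ.
μ_s,min = tan 15° = 0.268.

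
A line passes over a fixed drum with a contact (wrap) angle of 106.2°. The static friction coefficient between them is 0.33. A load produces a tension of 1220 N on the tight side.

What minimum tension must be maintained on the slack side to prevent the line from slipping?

Capstan equation at impending slip: T_tight/T_slack = e^{μβ}.
β = 106.2° = 1.854 rad; e^{μβ} = e^{0.33×1.854} = 1.844.
T_slack = T_tight / e^{μβ} = 1220 / 1.844 = 662 N.

T_min ≈ 662 N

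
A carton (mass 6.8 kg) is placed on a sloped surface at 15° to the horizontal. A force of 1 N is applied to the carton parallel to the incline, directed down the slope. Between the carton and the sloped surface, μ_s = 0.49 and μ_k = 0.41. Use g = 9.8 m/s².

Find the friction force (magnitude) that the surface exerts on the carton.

f ≈ 18.2 N (up the incline)

Normal force: N = m g cos θ = 6.8 × 9.8 × cos 15° = 64.37 N.
For equilibrium along the incline the friction force must supply f = m g sin θ + P = 17.25 + 1 = 18.25 N (positive meaning up-slope).
Maximum static friction available: μ_s N = 0.49 × 64.37 = 31.54 N.
Since |18.25| ≤ 31.54 N, no slip — friction simply equals what equilibrium demands.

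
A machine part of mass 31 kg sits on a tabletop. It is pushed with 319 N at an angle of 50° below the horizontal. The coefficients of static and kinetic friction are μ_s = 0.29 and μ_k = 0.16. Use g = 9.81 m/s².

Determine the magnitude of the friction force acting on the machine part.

The vertical component of P adds to the normal force: N = m g + P sin α = 304.1 + 244.4 = 548.5 N.
For equilibrium, f = P cos α = 319×cos 50° = 205 N.
The static-friction limit is μ_s N = 159.1 N.
205 > 159.1 N → the machine part slides; f = μ_k N = 0.16×548.5 = 87.8 N.

f ≈ 87.8 N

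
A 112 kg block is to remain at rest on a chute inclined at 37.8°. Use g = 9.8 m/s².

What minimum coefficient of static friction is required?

μ_s,min ≈ 0.776

At the slip threshold m g sin θ = μ_s m g cos θ, so μ_s,min = tan θ.
μ_s,min = tan 37.8° = 0.776.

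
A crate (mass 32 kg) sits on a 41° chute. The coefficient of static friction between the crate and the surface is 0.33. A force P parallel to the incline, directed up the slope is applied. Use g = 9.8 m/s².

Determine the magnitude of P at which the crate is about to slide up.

P ≈ 284 N

At impending motion up the slope, friction acts down-slope at its limit: f = μ_s N.
P is parallel to the surface, so N = m g cos θ = 237 N.
Along the incline: P = m g sin θ + μ_s N = 206 + 0.33×237 = 284 N.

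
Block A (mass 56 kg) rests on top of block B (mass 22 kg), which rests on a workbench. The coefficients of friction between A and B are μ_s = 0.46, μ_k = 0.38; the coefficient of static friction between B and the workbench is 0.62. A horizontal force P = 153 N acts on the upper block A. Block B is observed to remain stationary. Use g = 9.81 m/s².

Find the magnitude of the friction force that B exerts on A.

f ≈ 153 N

Between the blocks, N₁ = m_A g = 549.4 N.
So the A–B interface can sustain at most μ_s N₁ = 252.7 N of static friction.
Since P = 153 N ≤ 252.7 N, A does not slip on B; friction on A equals P = 153 N.
By Newton's third law B feels 153 N forward from A. With B stationary, the floor's static friction on B balances it: f₂ = 153 N (well within μ_s(m_A+m_B)g = 474.4 N).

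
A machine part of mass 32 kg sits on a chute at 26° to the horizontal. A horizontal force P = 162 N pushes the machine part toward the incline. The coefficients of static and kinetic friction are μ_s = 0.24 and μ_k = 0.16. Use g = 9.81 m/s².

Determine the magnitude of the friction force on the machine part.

f ≈ 7.99 N (down the incline)

The horizontal push has a component P sin θ into the surface, so N = m g cos θ + P sin θ = 282.1 + 71.02 = 353.2 N.
Parallel to the incline: P cos θ − m g sin θ = 145.6 − 137.6 = 7.991 N; the friction needed to balance this is 7.991 N acting down the slope.
Maximum static friction: μ_s N = 0.24 × 353.2 = 84.76 N.
Since 7.991 N is within the 84.76 N limit, the machine part stays put and friction is exactly 7.99 N.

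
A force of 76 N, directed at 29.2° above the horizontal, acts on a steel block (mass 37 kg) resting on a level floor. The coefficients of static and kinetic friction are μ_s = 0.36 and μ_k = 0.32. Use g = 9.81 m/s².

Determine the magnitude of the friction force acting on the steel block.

Vertical equilibrium gives N = m g − P sin α = 325.9 N.
The horizontal driving force is P cos α = 66.34 N, so equilibrium needs friction f = 66.34 N.
μ_s N = 0.36 × 325.9 = 117.3 N.
Since 66.34 N does not exceed the limit, the steel block stays at rest and f = 66.3 N.

f ≈ 66.3 N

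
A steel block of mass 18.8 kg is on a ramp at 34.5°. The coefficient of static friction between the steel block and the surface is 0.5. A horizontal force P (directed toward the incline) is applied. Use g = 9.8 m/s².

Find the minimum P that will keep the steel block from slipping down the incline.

The steel block tends to slide down (tan θ > μ_s), so at the point of impending slip friction acts up-slope at its limit: f = μ_s N.
Perpendicular to the incline: N = m g cos θ + P sin θ.
Along the incline: P cos θ + μ_s N = m g sin θ, i.e. P cos θ + μ_s (m g cos θ + P sin θ) = m g sin θ.
Solving, P (cos θ + μ_s sin θ) = m g (sin θ − μ_s cos θ), so P = 184×0.1543/1.107 = 25.7 N.

P_min ≈ 25.7 N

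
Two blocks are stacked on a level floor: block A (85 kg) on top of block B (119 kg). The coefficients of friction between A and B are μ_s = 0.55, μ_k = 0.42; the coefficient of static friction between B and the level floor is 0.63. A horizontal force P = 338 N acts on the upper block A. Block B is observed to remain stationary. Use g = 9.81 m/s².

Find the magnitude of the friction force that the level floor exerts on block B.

f ≈ 338 N

Normal force at the A–B interface: N₁ = m_A g = 833.9 N.
So the A–B interface can sustain at most μ_s N₁ = 458.6 N of static friction.
Since P = 338 N ≤ 458.6 N, A does not slip on B; friction on A equals P = 338 N.
B experiences an equal 338 N forward from A (third law). B is in equilibrium, so the floor supplies f₂ = 338 N of static friction (limit μ_s(m_A+m_B)g = 1261 N, not exceeded).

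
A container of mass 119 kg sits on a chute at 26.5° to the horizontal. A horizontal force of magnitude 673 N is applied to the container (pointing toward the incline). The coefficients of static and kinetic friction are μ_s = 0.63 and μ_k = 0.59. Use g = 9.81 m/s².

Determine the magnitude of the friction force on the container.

f ≈ 81.4 N (down the incline)

The horizontal push has a component P sin θ into the surface, so N = m g cos θ + P sin θ = 1045 + 300.3 = 1345 N.
Along the incline, the net driving force (taking up-slope positive) is P cos θ − m g sin θ = 602.3 − 520.9 = 81.4 N, so equilibrium requires friction f = -81.4 N (down-slope).
The limit of static friction is μ_s N = 847.4 N.
Since 81.4 N is within the 847.4 N limit, the container stays put and friction is exactly 81.4 N.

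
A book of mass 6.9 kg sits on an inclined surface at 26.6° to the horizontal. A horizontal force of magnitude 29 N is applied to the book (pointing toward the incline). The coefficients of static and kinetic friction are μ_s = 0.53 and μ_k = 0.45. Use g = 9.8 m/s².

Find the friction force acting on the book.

Normal direction: N = m g cos θ + P sin θ = 73.45 N.
Parallel to the incline: P cos θ − m g sin θ = 25.93 − 30.28 = -4.347 N; the friction needed to balance this is 4.347 N acting up the slope.
The limit of static friction is μ_s N = 38.93 N.
Since 4.347 N is within the 38.93 N limit, the book stays put and friction is exactly 4.35 N.

f ≈ 4.35 N (up the incline)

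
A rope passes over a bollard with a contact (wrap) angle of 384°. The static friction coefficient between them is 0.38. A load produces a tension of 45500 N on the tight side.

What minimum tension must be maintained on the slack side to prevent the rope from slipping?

T_min ≈ 3560 N

Capstan equation at impending slip: T_tight/T_slack = e^{μβ}.
β = 384° = 6.702 rad; e^{μβ} = e^{0.38×6.702} = 12.77.
T_slack = T_tight / e^{μβ} = 45500 / 12.77 = 3560 N.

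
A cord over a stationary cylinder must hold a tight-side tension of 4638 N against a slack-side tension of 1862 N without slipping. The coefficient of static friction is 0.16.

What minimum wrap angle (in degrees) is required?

T₂/T₁ = e^{μβ} → β = ln(T₂/T₁)/μ.
β = ln(4638/1862)/0.16 = 0.9126/0.16 = 5.704 rad.
In degrees: β = 5.704 × 180/π = 327°.

β_min ≈ 327°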